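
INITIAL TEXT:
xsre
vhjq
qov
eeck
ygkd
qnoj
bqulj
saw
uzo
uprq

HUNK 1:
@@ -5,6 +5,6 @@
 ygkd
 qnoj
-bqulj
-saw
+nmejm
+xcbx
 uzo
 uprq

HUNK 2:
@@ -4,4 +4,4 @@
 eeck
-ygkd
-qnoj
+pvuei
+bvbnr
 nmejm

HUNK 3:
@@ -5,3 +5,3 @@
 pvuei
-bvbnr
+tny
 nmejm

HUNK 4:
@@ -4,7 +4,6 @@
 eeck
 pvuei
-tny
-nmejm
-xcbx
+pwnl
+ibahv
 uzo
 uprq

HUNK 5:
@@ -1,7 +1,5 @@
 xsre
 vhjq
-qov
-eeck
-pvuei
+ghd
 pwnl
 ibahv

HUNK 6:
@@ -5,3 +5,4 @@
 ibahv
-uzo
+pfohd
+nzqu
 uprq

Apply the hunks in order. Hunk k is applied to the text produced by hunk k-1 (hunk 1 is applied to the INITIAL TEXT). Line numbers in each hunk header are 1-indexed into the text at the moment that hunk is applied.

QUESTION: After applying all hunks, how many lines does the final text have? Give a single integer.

Hunk 1: at line 5 remove [bqulj,saw] add [nmejm,xcbx] -> 10 lines: xsre vhjq qov eeck ygkd qnoj nmejm xcbx uzo uprq
Hunk 2: at line 4 remove [ygkd,qnoj] add [pvuei,bvbnr] -> 10 lines: xsre vhjq qov eeck pvuei bvbnr nmejm xcbx uzo uprq
Hunk 3: at line 5 remove [bvbnr] add [tny] -> 10 lines: xsre vhjq qov eeck pvuei tny nmejm xcbx uzo uprq
Hunk 4: at line 4 remove [tny,nmejm,xcbx] add [pwnl,ibahv] -> 9 lines: xsre vhjq qov eeck pvuei pwnl ibahv uzo uprq
Hunk 5: at line 1 remove [qov,eeck,pvuei] add [ghd] -> 7 lines: xsre vhjq ghd pwnl ibahv uzo uprq
Hunk 6: at line 5 remove [uzo] add [pfohd,nzqu] -> 8 lines: xsre vhjq ghd pwnl ibahv pfohd nzqu uprq
Final line count: 8

Answer: 8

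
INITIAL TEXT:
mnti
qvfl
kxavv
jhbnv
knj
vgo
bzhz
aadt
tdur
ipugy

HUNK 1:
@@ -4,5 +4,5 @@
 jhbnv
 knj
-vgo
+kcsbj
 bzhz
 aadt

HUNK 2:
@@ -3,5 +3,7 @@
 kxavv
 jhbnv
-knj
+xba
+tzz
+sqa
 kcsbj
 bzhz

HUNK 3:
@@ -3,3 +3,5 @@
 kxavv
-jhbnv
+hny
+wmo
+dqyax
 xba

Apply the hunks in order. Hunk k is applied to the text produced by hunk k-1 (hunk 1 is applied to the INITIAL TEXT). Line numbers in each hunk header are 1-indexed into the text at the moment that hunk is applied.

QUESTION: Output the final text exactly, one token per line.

Answer: mnti
qvfl
kxavv
hny
wmo
dqyax
xba
tzz
sqa
kcsbj
bzhz
aadt
tdur
ipugy

Derivation:
Hunk 1: at line 4 remove [vgo] add [kcsbj] -> 10 lines: mnti qvfl kxavv jhbnv knj kcsbj bzhz aadt tdur ipugy
Hunk 2: at line 3 remove [knj] add [xba,tzz,sqa] -> 12 lines: mnti qvfl kxavv jhbnv xba tzz sqa kcsbj bzhz aadt tdur ipugy
Hunk 3: at line 3 remove [jhbnv] add [hny,wmo,dqyax] -> 14 lines: mnti qvfl kxavv hny wmo dqyax xba tzz sqa kcsbj bzhz aadt tdur ipugy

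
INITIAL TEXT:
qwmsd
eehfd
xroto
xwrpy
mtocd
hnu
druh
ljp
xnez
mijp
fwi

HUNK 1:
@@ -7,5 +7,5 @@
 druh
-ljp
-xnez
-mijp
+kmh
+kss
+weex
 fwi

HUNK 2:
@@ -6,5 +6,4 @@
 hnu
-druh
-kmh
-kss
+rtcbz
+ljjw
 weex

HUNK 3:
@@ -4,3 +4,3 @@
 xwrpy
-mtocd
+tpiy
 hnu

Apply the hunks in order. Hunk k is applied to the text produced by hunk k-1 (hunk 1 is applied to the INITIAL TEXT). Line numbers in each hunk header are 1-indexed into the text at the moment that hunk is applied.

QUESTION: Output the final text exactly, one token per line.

Answer: qwmsd
eehfd
xroto
xwrpy
tpiy
hnu
rtcbz
ljjw
weex
fwi

Derivation:
Hunk 1: at line 7 remove [ljp,xnez,mijp] add [kmh,kss,weex] -> 11 lines: qwmsd eehfd xroto xwrpy mtocd hnu druh kmh kss weex fwi
Hunk 2: at line 6 remove [druh,kmh,kss] add [rtcbz,ljjw] -> 10 lines: qwmsd eehfd xroto xwrpy mtocd hnu rtcbz ljjw weex fwi
Hunk 3: at line 4 remove [mtocd] add [tpiy] -> 10 lines: qwmsd eehfd xroto xwrpy tpiy hnu rtcbz ljjw weex fwi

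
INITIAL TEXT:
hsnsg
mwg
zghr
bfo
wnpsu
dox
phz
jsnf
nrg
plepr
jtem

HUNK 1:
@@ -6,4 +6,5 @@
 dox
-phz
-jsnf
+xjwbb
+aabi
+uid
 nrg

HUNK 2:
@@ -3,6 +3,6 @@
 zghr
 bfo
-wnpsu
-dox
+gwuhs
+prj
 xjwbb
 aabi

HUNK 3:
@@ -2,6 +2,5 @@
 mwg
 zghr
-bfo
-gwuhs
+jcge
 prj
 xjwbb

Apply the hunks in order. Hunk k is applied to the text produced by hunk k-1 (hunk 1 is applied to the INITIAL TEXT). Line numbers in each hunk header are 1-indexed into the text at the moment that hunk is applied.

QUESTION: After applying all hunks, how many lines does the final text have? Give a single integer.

Answer: 11

Derivation:
Hunk 1: at line 6 remove [phz,jsnf] add [xjwbb,aabi,uid] -> 12 lines: hsnsg mwg zghr bfo wnpsu dox xjwbb aabi uid nrg plepr jtem
Hunk 2: at line 3 remove [wnpsu,dox] add [gwuhs,prj] -> 12 lines: hsnsg mwg zghr bfo gwuhs prj xjwbb aabi uid nrg plepr jtem
Hunk 3: at line 2 remove [bfo,gwuhs] add [jcge] -> 11 lines: hsnsg mwg zghr jcge prj xjwbb aabi uid nrg plepr jtem
Final line count: 11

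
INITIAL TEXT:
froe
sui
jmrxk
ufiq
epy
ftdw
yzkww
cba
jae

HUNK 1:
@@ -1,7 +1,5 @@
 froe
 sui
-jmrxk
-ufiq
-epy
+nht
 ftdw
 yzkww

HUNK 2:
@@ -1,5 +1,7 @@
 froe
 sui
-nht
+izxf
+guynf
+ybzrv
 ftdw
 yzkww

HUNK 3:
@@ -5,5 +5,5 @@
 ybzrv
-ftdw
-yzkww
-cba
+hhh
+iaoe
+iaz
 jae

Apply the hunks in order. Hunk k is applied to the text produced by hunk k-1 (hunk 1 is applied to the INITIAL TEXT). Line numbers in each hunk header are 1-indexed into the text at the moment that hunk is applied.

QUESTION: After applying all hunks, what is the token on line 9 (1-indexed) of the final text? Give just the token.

Hunk 1: at line 1 remove [jmrxk,ufiq,epy] add [nht] -> 7 lines: froe sui nht ftdw yzkww cba jae
Hunk 2: at line 1 remove [nht] add [izxf,guynf,ybzrv] -> 9 lines: froe sui izxf guynf ybzrv ftdw yzkww cba jae
Hunk 3: at line 5 remove [ftdw,yzkww,cba] add [hhh,iaoe,iaz] -> 9 lines: froe sui izxf guynf ybzrv hhh iaoe iaz jae
Final line 9: jae

Answer: jae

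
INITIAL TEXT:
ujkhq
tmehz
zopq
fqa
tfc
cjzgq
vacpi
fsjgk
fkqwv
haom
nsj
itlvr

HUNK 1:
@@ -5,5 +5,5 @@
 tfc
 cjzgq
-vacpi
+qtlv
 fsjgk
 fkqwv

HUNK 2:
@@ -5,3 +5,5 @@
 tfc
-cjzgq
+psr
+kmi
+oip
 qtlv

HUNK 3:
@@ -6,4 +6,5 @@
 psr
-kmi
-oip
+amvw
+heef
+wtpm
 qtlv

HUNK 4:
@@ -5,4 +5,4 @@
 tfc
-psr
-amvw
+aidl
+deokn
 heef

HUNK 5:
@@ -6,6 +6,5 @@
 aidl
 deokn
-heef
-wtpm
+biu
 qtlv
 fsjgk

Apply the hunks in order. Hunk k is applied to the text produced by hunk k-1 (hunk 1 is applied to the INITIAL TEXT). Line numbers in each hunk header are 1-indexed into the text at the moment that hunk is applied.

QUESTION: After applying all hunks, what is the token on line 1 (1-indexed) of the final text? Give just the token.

Answer: ujkhq

Derivation:
Hunk 1: at line 5 remove [vacpi] add [qtlv] -> 12 lines: ujkhq tmehz zopq fqa tfc cjzgq qtlv fsjgk fkqwv haom nsj itlvr
Hunk 2: at line 5 remove [cjzgq] add [psr,kmi,oip] -> 14 lines: ujkhq tmehz zopq fqa tfc psr kmi oip qtlv fsjgk fkqwv haom nsj itlvr
Hunk 3: at line 6 remove [kmi,oip] add [amvw,heef,wtpm] -> 15 lines: ujkhq tmehz zopq fqa tfc psr amvw heef wtpm qtlv fsjgk fkqwv haom nsj itlvr
Hunk 4: at line 5 remove [psr,amvw] add [aidl,deokn] -> 15 lines: ujkhq tmehz zopq fqa tfc aidl deokn heef wtpm qtlv fsjgk fkqwv haom nsj itlvr
Hunk 5: at line 6 remove [heef,wtpm] add [biu] -> 14 lines: ujkhq tmehz zopq fqa tfc aidl deokn biu qtlv fsjgk fkqwv haom nsj itlvr
Final line 1: ujkhq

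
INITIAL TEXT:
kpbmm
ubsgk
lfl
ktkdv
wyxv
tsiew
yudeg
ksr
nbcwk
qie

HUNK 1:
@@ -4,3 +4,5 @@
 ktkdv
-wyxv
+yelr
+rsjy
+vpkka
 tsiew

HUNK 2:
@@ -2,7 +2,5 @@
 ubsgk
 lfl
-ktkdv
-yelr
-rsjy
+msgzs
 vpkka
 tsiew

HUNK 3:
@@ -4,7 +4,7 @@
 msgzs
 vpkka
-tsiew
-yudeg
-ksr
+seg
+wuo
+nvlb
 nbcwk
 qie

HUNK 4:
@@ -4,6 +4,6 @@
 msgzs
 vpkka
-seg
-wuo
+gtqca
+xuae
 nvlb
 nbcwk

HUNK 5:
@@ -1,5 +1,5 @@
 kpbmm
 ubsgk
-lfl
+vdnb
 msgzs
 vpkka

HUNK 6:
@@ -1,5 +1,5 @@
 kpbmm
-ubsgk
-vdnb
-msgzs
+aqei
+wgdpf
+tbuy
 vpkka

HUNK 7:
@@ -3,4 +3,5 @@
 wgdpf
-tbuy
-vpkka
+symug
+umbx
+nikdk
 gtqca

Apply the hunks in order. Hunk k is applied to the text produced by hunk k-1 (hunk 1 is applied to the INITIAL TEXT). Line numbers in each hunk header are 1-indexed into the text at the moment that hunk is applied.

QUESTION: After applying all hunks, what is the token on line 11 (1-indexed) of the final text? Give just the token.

Answer: qie

Derivation:
Hunk 1: at line 4 remove [wyxv] add [yelr,rsjy,vpkka] -> 12 lines: kpbmm ubsgk lfl ktkdv yelr rsjy vpkka tsiew yudeg ksr nbcwk qie
Hunk 2: at line 2 remove [ktkdv,yelr,rsjy] add [msgzs] -> 10 lines: kpbmm ubsgk lfl msgzs vpkka tsiew yudeg ksr nbcwk qie
Hunk 3: at line 4 remove [tsiew,yudeg,ksr] add [seg,wuo,nvlb] -> 10 lines: kpbmm ubsgk lfl msgzs vpkka seg wuo nvlb nbcwk qie
Hunk 4: at line 4 remove [seg,wuo] add [gtqca,xuae] -> 10 lines: kpbmm ubsgk lfl msgzs vpkka gtqca xuae nvlb nbcwk qie
Hunk 5: at line 1 remove [lfl] add [vdnb] -> 10 lines: kpbmm ubsgk vdnb msgzs vpkka gtqca xuae nvlb nbcwk qie
Hunk 6: at line 1 remove [ubsgk,vdnb,msgzs] add [aqei,wgdpf,tbuy] -> 10 lines: kpbmm aqei wgdpf tbuy vpkka gtqca xuae nvlb nbcwk qie
Hunk 7: at line 3 remove [tbuy,vpkka] add [symug,umbx,nikdk] -> 11 lines: kpbmm aqei wgdpf symug umbx nikdk gtqca xuae nvlb nbcwk qie
Final line 11: qie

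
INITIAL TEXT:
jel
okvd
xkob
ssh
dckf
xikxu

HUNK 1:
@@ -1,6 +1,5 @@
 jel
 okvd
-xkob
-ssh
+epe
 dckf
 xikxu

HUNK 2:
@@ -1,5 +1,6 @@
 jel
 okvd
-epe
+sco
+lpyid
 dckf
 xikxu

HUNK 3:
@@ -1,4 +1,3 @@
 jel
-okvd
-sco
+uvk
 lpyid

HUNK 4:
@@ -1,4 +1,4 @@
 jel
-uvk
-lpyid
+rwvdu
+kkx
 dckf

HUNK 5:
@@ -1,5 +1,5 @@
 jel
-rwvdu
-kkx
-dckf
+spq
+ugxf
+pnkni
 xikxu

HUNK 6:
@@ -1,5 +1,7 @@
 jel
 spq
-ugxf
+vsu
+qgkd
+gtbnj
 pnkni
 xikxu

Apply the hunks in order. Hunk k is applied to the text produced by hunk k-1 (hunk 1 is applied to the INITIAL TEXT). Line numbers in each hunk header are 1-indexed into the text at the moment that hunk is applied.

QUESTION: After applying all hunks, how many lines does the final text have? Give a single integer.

Answer: 7

Derivation:
Hunk 1: at line 1 remove [xkob,ssh] add [epe] -> 5 lines: jel okvd epe dckf xikxu
Hunk 2: at line 1 remove [epe] add [sco,lpyid] -> 6 lines: jel okvd sco lpyid dckf xikxu
Hunk 3: at line 1 remove [okvd,sco] add [uvk] -> 5 lines: jel uvk lpyid dckf xikxu
Hunk 4: at line 1 remove [uvk,lpyid] add [rwvdu,kkx] -> 5 lines: jel rwvdu kkx dckf xikxu
Hunk 5: at line 1 remove [rwvdu,kkx,dckf] add [spq,ugxf,pnkni] -> 5 lines: jel spq ugxf pnkni xikxu
Hunk 6: at line 1 remove [ugxf] add [vsu,qgkd,gtbnj] -> 7 lines: jel spq vsu qgkd gtbnj pnkni xikxu
Final line count: 7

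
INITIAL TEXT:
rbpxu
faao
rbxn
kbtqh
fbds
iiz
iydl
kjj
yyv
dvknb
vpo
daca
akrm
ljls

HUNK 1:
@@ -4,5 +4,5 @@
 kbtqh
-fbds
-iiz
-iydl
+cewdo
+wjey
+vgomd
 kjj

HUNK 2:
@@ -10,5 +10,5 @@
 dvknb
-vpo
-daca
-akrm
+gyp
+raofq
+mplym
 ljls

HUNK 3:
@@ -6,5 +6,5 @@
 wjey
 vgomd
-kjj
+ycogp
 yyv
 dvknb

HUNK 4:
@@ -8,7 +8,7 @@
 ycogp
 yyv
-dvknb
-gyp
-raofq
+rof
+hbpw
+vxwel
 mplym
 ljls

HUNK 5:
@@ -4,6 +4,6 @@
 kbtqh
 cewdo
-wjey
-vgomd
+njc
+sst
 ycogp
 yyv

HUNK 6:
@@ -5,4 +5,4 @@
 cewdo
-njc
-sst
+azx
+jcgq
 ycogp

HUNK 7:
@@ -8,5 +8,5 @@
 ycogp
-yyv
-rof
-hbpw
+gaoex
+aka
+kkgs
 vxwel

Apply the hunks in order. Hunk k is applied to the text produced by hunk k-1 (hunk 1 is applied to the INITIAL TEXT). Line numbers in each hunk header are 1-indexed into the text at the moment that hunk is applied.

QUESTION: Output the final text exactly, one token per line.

Answer: rbpxu
faao
rbxn
kbtqh
cewdo
azx
jcgq
ycogp
gaoex
aka
kkgs
vxwel
mplym
ljls

Derivation:
Hunk 1: at line 4 remove [fbds,iiz,iydl] add [cewdo,wjey,vgomd] -> 14 lines: rbpxu faao rbxn kbtqh cewdo wjey vgomd kjj yyv dvknb vpo daca akrm ljls
Hunk 2: at line 10 remove [vpo,daca,akrm] add [gyp,raofq,mplym] -> 14 lines: rbpxu faao rbxn kbtqh cewdo wjey vgomd kjj yyv dvknb gyp raofq mplym ljls
Hunk 3: at line 6 remove [kjj] add [ycogp] -> 14 lines: rbpxu faao rbxn kbtqh cewdo wjey vgomd ycogp yyv dvknb gyp raofq mplym ljls
Hunk 4: at line 8 remove [dvknb,gyp,raofq] add [rof,hbpw,vxwel] -> 14 lines: rbpxu faao rbxn kbtqh cewdo wjey vgomd ycogp yyv rof hbpw vxwel mplym ljls
Hunk 5: at line 4 remove [wjey,vgomd] add [njc,sst] -> 14 lines: rbpxu faao rbxn kbtqh cewdo njc sst ycogp yyv rof hbpw vxwel mplym ljls
Hunk 6: at line 5 remove [njc,sst] add [azx,jcgq] -> 14 lines: rbpxu faao rbxn kbtqh cewdo azx jcgq ycogp yyv rof hbpw vxwel mplym ljls
Hunk 7: at line 8 remove [yyv,rof,hbpw] add [gaoex,aka,kkgs] -> 14 lines: rbpxu faao rbxn kbtqh cewdo azx jcgq ycogp gaoex aka kkgs vxwel mplym ljls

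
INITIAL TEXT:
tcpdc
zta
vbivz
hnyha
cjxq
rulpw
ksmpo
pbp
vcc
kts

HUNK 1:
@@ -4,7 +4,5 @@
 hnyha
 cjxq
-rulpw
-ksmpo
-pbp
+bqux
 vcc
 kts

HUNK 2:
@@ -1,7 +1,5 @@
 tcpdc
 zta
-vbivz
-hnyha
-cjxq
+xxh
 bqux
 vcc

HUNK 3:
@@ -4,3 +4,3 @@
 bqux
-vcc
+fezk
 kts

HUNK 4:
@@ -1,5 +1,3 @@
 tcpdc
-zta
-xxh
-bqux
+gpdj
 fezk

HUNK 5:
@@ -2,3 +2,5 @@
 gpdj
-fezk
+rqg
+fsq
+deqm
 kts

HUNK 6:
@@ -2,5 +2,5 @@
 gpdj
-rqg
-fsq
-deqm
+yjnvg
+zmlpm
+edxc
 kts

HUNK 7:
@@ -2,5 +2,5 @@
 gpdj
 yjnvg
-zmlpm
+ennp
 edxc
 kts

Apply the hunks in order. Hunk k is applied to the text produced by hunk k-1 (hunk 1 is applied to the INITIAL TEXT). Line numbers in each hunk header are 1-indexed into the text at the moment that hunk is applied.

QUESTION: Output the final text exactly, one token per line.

Answer: tcpdc
gpdj
yjnvg
ennp
edxc
kts

Derivation:
Hunk 1: at line 4 remove [rulpw,ksmpo,pbp] add [bqux] -> 8 lines: tcpdc zta vbivz hnyha cjxq bqux vcc kts
Hunk 2: at line 1 remove [vbivz,hnyha,cjxq] add [xxh] -> 6 lines: tcpdc zta xxh bqux vcc kts
Hunk 3: at line 4 remove [vcc] add [fezk] -> 6 lines: tcpdc zta xxh bqux fezk kts
Hunk 4: at line 1 remove [zta,xxh,bqux] add [gpdj] -> 4 lines: tcpdc gpdj fezk kts
Hunk 5: at line 2 remove [fezk] add [rqg,fsq,deqm] -> 6 lines: tcpdc gpdj rqg fsq deqm kts
Hunk 6: at line 2 remove [rqg,fsq,deqm] add [yjnvg,zmlpm,edxc] -> 6 lines: tcpdc gpdj yjnvg zmlpm edxc kts
Hunk 7: at line 2 remove [zmlpm] add [ennp] -> 6 lines: tcpdc gpdj yjnvg ennp edxc kts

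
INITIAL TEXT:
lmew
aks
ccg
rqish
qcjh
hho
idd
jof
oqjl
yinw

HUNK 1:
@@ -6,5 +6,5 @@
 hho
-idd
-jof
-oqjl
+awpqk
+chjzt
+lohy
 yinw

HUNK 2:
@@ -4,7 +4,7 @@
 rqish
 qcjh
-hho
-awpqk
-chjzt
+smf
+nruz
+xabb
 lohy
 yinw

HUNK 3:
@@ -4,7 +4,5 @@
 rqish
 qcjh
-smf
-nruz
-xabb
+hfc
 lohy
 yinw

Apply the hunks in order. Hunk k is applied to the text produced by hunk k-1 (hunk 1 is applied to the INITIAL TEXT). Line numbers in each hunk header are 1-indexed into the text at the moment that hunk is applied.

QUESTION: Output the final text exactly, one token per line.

Answer: lmew
aks
ccg
rqish
qcjh
hfc
lohy
yinw

Derivation:
Hunk 1: at line 6 remove [idd,jof,oqjl] add [awpqk,chjzt,lohy] -> 10 lines: lmew aks ccg rqish qcjh hho awpqk chjzt lohy yinw
Hunk 2: at line 4 remove [hho,awpqk,chjzt] add [smf,nruz,xabb] -> 10 lines: lmew aks ccg rqish qcjh smf nruz xabb lohy yinw
Hunk 3: at line 4 remove [smf,nruz,xabb] add [hfc] -> 8 lines: lmew aks ccg rqish qcjh hfc lohy yinw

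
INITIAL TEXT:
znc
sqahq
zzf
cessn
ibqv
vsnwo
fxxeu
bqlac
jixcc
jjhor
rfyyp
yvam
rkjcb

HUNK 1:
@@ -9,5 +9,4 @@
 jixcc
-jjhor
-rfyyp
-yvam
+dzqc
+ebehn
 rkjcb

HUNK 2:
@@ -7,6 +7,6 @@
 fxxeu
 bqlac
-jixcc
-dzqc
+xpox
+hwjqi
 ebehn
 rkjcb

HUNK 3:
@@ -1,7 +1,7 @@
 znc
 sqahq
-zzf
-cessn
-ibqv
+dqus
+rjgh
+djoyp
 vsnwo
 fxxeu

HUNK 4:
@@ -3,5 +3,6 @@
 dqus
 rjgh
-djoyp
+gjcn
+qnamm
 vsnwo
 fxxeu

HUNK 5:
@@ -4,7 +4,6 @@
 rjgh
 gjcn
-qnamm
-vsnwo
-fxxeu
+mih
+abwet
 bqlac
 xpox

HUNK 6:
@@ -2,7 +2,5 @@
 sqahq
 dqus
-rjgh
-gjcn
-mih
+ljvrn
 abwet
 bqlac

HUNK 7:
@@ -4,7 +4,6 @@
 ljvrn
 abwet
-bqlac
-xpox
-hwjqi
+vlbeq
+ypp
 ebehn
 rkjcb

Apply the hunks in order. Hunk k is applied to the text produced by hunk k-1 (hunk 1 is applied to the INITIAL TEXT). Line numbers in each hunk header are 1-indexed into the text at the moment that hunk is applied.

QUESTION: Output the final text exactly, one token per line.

Hunk 1: at line 9 remove [jjhor,rfyyp,yvam] add [dzqc,ebehn] -> 12 lines: znc sqahq zzf cessn ibqv vsnwo fxxeu bqlac jixcc dzqc ebehn rkjcb
Hunk 2: at line 7 remove [jixcc,dzqc] add [xpox,hwjqi] -> 12 lines: znc sqahq zzf cessn ibqv vsnwo fxxeu bqlac xpox hwjqi ebehn rkjcb
Hunk 3: at line 1 remove [zzf,cessn,ibqv] add [dqus,rjgh,djoyp] -> 12 lines: znc sqahq dqus rjgh djoyp vsnwo fxxeu bqlac xpox hwjqi ebehn rkjcb
Hunk 4: at line 3 remove [djoyp] add [gjcn,qnamm] -> 13 lines: znc sqahq dqus rjgh gjcn qnamm vsnwo fxxeu bqlac xpox hwjqi ebehn rkjcb
Hunk 5: at line 4 remove [qnamm,vsnwo,fxxeu] add [mih,abwet] -> 12 lines: znc sqahq dqus rjgh gjcn mih abwet bqlac xpox hwjqi ebehn rkjcb
Hunk 6: at line 2 remove [rjgh,gjcn,mih] add [ljvrn] -> 10 lines: znc sqahq dqus ljvrn abwet bqlac xpox hwjqi ebehn rkjcb
Hunk 7: at line 4 remove [bqlac,xpox,hwjqi] add [vlbeq,ypp] -> 9 lines: znc sqahq dqus ljvrn abwet vlbeq ypp ebehn rkjcb

Answer: znc
sqahq
dqus
ljvrn
abwet
vlbeq
ypp
ebehn
rkjcb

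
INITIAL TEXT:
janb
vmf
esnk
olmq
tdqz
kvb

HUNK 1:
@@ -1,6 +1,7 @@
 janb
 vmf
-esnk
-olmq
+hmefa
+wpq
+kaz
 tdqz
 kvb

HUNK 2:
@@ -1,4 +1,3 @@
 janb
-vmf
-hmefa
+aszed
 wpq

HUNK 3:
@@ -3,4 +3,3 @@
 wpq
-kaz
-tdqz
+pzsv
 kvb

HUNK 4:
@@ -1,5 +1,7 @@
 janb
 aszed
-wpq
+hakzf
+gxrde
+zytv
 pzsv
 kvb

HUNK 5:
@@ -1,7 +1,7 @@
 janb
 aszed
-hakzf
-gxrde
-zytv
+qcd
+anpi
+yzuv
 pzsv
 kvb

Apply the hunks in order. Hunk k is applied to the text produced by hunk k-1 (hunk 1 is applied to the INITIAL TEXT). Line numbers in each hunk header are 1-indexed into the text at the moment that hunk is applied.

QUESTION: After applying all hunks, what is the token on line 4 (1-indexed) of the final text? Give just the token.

Hunk 1: at line 1 remove [esnk,olmq] add [hmefa,wpq,kaz] -> 7 lines: janb vmf hmefa wpq kaz tdqz kvb
Hunk 2: at line 1 remove [vmf,hmefa] add [aszed] -> 6 lines: janb aszed wpq kaz tdqz kvb
Hunk 3: at line 3 remove [kaz,tdqz] add [pzsv] -> 5 lines: janb aszed wpq pzsv kvb
Hunk 4: at line 1 remove [wpq] add [hakzf,gxrde,zytv] -> 7 lines: janb aszed hakzf gxrde zytv pzsv kvb
Hunk 5: at line 1 remove [hakzf,gxrde,zytv] add [qcd,anpi,yzuv] -> 7 lines: janb aszed qcd anpi yzuv pzsv kvb
Final line 4: anpi

Answer: anpi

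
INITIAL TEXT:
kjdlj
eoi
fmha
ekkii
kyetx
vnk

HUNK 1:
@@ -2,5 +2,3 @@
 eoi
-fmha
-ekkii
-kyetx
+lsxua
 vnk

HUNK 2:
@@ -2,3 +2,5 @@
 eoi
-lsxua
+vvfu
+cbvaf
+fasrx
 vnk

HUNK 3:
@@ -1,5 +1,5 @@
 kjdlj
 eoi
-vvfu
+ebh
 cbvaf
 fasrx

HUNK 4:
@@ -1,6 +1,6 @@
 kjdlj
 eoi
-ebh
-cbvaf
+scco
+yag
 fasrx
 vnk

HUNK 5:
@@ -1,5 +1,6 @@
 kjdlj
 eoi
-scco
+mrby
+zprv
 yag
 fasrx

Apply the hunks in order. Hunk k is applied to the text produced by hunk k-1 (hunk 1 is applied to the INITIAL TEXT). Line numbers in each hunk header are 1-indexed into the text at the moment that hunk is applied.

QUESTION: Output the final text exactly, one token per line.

Hunk 1: at line 2 remove [fmha,ekkii,kyetx] add [lsxua] -> 4 lines: kjdlj eoi lsxua vnk
Hunk 2: at line 2 remove [lsxua] add [vvfu,cbvaf,fasrx] -> 6 lines: kjdlj eoi vvfu cbvaf fasrx vnk
Hunk 3: at line 1 remove [vvfu] add [ebh] -> 6 lines: kjdlj eoi ebh cbvaf fasrx vnk
Hunk 4: at line 1 remove [ebh,cbvaf] add [scco,yag] -> 6 lines: kjdlj eoi scco yag fasrx vnk
Hunk 5: at line 1 remove [scco] add [mrby,zprv] -> 7 lines: kjdlj eoi mrby zprv yag fasrx vnk

Answer: kjdlj
eoi
mrby
zprv
yag
fasrx
vnk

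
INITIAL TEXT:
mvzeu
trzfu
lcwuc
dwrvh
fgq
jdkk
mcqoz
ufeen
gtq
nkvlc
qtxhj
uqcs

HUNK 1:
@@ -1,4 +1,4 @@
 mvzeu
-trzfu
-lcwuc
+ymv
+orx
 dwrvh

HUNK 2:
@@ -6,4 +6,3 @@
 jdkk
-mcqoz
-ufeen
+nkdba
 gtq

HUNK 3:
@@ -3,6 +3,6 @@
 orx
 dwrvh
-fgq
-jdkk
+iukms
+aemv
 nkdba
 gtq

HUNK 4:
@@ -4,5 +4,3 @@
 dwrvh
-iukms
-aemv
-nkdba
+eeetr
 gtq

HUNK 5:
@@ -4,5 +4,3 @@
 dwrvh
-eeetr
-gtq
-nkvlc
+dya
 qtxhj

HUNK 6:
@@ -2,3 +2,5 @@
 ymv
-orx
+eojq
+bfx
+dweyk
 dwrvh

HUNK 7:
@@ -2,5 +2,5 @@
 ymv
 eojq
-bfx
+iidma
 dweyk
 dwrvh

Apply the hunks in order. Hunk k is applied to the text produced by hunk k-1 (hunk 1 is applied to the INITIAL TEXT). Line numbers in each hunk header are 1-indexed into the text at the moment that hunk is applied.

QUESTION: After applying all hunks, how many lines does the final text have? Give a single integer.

Answer: 9

Derivation:
Hunk 1: at line 1 remove [trzfu,lcwuc] add [ymv,orx] -> 12 lines: mvzeu ymv orx dwrvh fgq jdkk mcqoz ufeen gtq nkvlc qtxhj uqcs
Hunk 2: at line 6 remove [mcqoz,ufeen] add [nkdba] -> 11 lines: mvzeu ymv orx dwrvh fgq jdkk nkdba gtq nkvlc qtxhj uqcs
Hunk 3: at line 3 remove [fgq,jdkk] add [iukms,aemv] -> 11 lines: mvzeu ymv orx dwrvh iukms aemv nkdba gtq nkvlc qtxhj uqcs
Hunk 4: at line 4 remove [iukms,aemv,nkdba] add [eeetr] -> 9 lines: mvzeu ymv orx dwrvh eeetr gtq nkvlc qtxhj uqcs
Hunk 5: at line 4 remove [eeetr,gtq,nkvlc] add [dya] -> 7 lines: mvzeu ymv orx dwrvh dya qtxhj uqcs
Hunk 6: at line 2 remove [orx] add [eojq,bfx,dweyk] -> 9 lines: mvzeu ymv eojq bfx dweyk dwrvh dya qtxhj uqcs
Hunk 7: at line 2 remove [bfx] add [iidma] -> 9 lines: mvzeu ymv eojq iidma dweyk dwrvh dya qtxhj uqcs
Final line count: 9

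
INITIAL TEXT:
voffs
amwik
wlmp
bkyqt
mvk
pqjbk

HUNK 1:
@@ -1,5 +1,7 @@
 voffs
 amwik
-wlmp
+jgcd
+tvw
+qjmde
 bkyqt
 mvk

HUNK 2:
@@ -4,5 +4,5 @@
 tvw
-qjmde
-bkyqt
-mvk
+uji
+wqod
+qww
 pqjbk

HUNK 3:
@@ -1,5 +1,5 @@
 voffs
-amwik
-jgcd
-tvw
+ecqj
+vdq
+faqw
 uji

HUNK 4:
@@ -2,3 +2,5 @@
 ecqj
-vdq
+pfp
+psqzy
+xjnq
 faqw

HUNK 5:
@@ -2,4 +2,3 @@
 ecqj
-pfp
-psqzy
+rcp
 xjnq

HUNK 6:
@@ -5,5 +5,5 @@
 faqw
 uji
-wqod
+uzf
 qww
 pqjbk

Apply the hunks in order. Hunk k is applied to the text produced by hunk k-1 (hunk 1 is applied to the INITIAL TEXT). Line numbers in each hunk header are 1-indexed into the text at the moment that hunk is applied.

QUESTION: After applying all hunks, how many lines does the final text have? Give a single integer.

Hunk 1: at line 1 remove [wlmp] add [jgcd,tvw,qjmde] -> 8 lines: voffs amwik jgcd tvw qjmde bkyqt mvk pqjbk
Hunk 2: at line 4 remove [qjmde,bkyqt,mvk] add [uji,wqod,qww] -> 8 lines: voffs amwik jgcd tvw uji wqod qww pqjbk
Hunk 3: at line 1 remove [amwik,jgcd,tvw] add [ecqj,vdq,faqw] -> 8 lines: voffs ecqj vdq faqw uji wqod qww pqjbk
Hunk 4: at line 2 remove [vdq] add [pfp,psqzy,xjnq] -> 10 lines: voffs ecqj pfp psqzy xjnq faqw uji wqod qww pqjbk
Hunk 5: at line 2 remove [pfp,psqzy] add [rcp] -> 9 lines: voffs ecqj rcp xjnq faqw uji wqod qww pqjbk
Hunk 6: at line 5 remove [wqod] add [uzf] -> 9 lines: voffs ecqj rcp xjnq faqw uji uzf qww pqjbk
Final line count: 9

Answer: 9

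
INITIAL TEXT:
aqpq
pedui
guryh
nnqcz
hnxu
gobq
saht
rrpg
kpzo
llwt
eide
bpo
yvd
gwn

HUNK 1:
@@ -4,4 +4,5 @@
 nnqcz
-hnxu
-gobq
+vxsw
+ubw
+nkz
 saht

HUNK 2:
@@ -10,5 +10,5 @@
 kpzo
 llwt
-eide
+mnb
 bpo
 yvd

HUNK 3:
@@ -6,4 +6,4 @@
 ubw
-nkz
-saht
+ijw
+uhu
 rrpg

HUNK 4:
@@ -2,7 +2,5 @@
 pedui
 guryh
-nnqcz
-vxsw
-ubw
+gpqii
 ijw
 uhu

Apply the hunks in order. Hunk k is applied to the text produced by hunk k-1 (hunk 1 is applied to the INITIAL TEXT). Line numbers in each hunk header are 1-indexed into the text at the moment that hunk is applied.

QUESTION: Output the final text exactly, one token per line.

Answer: aqpq
pedui
guryh
gpqii
ijw
uhu
rrpg
kpzo
llwt
mnb
bpo
yvd
gwn

Derivation:
Hunk 1: at line 4 remove [hnxu,gobq] add [vxsw,ubw,nkz] -> 15 lines: aqpq pedui guryh nnqcz vxsw ubw nkz saht rrpg kpzo llwt eide bpo yvd gwn
Hunk 2: at line 10 remove [eide] add [mnb] -> 15 lines: aqpq pedui guryh nnqcz vxsw ubw nkz saht rrpg kpzo llwt mnb bpo yvd gwn
Hunk 3: at line 6 remove [nkz,saht] add [ijw,uhu] -> 15 lines: aqpq pedui guryh nnqcz vxsw ubw ijw uhu rrpg kpzo llwt mnb bpo yvd gwn
Hunk 4: at line 2 remove [nnqcz,vxsw,ubw] add [gpqii] -> 13 lines: aqpq pedui guryh gpqii ijw uhu rrpg kpzo llwt mnb bpo yvd gwn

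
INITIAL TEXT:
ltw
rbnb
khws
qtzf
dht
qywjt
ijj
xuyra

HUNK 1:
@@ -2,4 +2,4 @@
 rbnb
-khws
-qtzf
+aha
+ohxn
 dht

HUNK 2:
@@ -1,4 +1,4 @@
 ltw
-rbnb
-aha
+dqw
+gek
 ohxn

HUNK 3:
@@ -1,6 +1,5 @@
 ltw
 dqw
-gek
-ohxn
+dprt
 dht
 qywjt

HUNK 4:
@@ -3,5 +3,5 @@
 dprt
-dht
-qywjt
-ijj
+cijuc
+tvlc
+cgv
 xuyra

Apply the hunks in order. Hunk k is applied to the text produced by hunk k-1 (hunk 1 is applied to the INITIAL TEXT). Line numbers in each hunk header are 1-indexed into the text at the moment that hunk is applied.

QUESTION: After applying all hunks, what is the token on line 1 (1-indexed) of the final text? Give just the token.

Hunk 1: at line 2 remove [khws,qtzf] add [aha,ohxn] -> 8 lines: ltw rbnb aha ohxn dht qywjt ijj xuyra
Hunk 2: at line 1 remove [rbnb,aha] add [dqw,gek] -> 8 lines: ltw dqw gek ohxn dht qywjt ijj xuyra
Hunk 3: at line 1 remove [gek,ohxn] add [dprt] -> 7 lines: ltw dqw dprt dht qywjt ijj xuyra
Hunk 4: at line 3 remove [dht,qywjt,ijj] add [cijuc,tvlc,cgv] -> 7 lines: ltw dqw dprt cijuc tvlc cgv xuyra
Final line 1: ltw

Answer: ltw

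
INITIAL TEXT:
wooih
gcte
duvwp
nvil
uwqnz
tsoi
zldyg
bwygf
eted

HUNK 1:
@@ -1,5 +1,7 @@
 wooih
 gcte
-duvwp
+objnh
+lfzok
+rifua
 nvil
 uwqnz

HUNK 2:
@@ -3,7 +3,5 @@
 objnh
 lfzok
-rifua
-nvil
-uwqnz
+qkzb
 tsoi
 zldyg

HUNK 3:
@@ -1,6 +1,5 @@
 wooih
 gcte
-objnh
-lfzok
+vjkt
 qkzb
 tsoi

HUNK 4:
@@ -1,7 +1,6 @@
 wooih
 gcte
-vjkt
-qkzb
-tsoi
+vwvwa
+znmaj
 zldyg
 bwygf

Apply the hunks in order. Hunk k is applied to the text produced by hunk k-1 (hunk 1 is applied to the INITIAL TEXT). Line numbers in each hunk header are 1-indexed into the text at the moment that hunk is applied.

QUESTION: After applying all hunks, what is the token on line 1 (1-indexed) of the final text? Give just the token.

Answer: wooih

Derivation:
Hunk 1: at line 1 remove [duvwp] add [objnh,lfzok,rifua] -> 11 lines: wooih gcte objnh lfzok rifua nvil uwqnz tsoi zldyg bwygf eted
Hunk 2: at line 3 remove [rifua,nvil,uwqnz] add [qkzb] -> 9 lines: wooih gcte objnh lfzok qkzb tsoi zldyg bwygf eted
Hunk 3: at line 1 remove [objnh,lfzok] add [vjkt] -> 8 lines: wooih gcte vjkt qkzb tsoi zldyg bwygf eted
Hunk 4: at line 1 remove [vjkt,qkzb,tsoi] add [vwvwa,znmaj] -> 7 lines: wooih gcte vwvwa znmaj zldyg bwygf eted
Final line 1: wooih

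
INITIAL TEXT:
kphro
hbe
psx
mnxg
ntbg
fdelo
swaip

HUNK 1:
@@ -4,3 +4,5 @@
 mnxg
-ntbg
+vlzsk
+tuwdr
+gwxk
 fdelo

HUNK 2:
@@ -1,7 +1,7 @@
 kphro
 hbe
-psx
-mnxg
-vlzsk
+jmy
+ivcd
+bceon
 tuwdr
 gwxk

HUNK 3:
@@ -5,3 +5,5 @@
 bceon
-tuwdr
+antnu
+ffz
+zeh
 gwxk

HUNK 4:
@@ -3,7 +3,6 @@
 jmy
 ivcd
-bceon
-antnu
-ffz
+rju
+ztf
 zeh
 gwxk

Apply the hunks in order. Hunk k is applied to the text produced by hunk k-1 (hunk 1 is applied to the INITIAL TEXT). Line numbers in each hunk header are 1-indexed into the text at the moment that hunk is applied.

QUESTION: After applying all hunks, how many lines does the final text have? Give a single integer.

Answer: 10

Derivation:
Hunk 1: at line 4 remove [ntbg] add [vlzsk,tuwdr,gwxk] -> 9 lines: kphro hbe psx mnxg vlzsk tuwdr gwxk fdelo swaip
Hunk 2: at line 1 remove [psx,mnxg,vlzsk] add [jmy,ivcd,bceon] -> 9 lines: kphro hbe jmy ivcd bceon tuwdr gwxk fdelo swaip
Hunk 3: at line 5 remove [tuwdr] add [antnu,ffz,zeh] -> 11 lines: kphro hbe jmy ivcd bceon antnu ffz zeh gwxk fdelo swaip
Hunk 4: at line 3 remove [bceon,antnu,ffz] add [rju,ztf] -> 10 lines: kphro hbe jmy ivcd rju ztf zeh gwxk fdelo swaip
Final line count: 10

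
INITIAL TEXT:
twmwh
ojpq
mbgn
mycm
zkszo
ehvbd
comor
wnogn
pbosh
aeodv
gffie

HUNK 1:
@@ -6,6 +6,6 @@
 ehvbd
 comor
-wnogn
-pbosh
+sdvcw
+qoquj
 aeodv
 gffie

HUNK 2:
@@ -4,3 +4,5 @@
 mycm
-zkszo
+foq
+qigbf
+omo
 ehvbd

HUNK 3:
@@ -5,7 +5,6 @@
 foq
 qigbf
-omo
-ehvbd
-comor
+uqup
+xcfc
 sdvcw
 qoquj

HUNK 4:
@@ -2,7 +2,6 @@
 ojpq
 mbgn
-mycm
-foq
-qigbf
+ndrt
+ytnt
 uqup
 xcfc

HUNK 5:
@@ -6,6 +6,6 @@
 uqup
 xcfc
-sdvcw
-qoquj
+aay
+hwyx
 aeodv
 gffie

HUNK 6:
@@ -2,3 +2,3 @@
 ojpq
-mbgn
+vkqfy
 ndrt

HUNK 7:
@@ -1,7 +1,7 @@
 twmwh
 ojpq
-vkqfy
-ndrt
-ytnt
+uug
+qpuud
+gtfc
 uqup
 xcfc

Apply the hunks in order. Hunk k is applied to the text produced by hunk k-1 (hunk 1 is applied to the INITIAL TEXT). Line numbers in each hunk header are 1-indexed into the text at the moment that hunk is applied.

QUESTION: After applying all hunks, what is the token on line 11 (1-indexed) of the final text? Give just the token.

Hunk 1: at line 6 remove [wnogn,pbosh] add [sdvcw,qoquj] -> 11 lines: twmwh ojpq mbgn mycm zkszo ehvbd comor sdvcw qoquj aeodv gffie
Hunk 2: at line 4 remove [zkszo] add [foq,qigbf,omo] -> 13 lines: twmwh ojpq mbgn mycm foq qigbf omo ehvbd comor sdvcw qoquj aeodv gffie
Hunk 3: at line 5 remove [omo,ehvbd,comor] add [uqup,xcfc] -> 12 lines: twmwh ojpq mbgn mycm foq qigbf uqup xcfc sdvcw qoquj aeodv gffie
Hunk 4: at line 2 remove [mycm,foq,qigbf] add [ndrt,ytnt] -> 11 lines: twmwh ojpq mbgn ndrt ytnt uqup xcfc sdvcw qoquj aeodv gffie
Hunk 5: at line 6 remove [sdvcw,qoquj] add [aay,hwyx] -> 11 lines: twmwh ojpq mbgn ndrt ytnt uqup xcfc aay hwyx aeodv gffie
Hunk 6: at line 2 remove [mbgn] add [vkqfy] -> 11 lines: twmwh ojpq vkqfy ndrt ytnt uqup xcfc aay hwyx aeodv gffie
Hunk 7: at line 1 remove [vkqfy,ndrt,ytnt] add [uug,qpuud,gtfc] -> 11 lines: twmwh ojpq uug qpuud gtfc uqup xcfc aay hwyx aeodv gffie
Final line 11: gffie

Answer: gffie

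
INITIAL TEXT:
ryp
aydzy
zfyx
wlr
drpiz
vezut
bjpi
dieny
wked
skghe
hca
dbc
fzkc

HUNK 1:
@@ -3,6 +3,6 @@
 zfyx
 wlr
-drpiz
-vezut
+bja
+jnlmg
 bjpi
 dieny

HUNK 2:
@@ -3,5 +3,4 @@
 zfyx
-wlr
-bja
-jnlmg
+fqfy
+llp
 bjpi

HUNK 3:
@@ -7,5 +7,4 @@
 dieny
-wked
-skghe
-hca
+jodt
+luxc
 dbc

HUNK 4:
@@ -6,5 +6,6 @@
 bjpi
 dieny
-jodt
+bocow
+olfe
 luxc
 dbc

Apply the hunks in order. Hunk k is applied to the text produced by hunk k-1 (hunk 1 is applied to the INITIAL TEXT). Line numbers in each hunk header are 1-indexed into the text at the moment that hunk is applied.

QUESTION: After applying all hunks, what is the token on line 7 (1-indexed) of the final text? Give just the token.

Hunk 1: at line 3 remove [drpiz,vezut] add [bja,jnlmg] -> 13 lines: ryp aydzy zfyx wlr bja jnlmg bjpi dieny wked skghe hca dbc fzkc
Hunk 2: at line 3 remove [wlr,bja,jnlmg] add [fqfy,llp] -> 12 lines: ryp aydzy zfyx fqfy llp bjpi dieny wked skghe hca dbc fzkc
Hunk 3: at line 7 remove [wked,skghe,hca] add [jodt,luxc] -> 11 lines: ryp aydzy zfyx fqfy llp bjpi dieny jodt luxc dbc fzkc
Hunk 4: at line 6 remove [jodt] add [bocow,olfe] -> 12 lines: ryp aydzy zfyx fqfy llp bjpi dieny bocow olfe luxc dbc fzkc
Final line 7: dieny

Answer: dieny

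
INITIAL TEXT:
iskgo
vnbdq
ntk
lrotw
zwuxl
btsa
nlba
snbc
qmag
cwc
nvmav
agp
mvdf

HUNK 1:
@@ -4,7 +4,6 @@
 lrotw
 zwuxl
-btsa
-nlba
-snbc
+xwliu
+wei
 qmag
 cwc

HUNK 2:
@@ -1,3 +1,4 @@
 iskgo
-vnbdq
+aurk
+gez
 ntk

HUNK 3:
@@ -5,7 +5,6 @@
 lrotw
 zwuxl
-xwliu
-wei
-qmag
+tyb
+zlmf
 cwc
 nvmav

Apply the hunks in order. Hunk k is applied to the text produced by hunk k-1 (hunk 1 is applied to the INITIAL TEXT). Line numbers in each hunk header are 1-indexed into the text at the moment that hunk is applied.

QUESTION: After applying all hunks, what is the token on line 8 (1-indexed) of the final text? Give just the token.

Answer: zlmf

Derivation:
Hunk 1: at line 4 remove [btsa,nlba,snbc] add [xwliu,wei] -> 12 lines: iskgo vnbdq ntk lrotw zwuxl xwliu wei qmag cwc nvmav agp mvdf
Hunk 2: at line 1 remove [vnbdq] add [aurk,gez] -> 13 lines: iskgo aurk gez ntk lrotw zwuxl xwliu wei qmag cwc nvmav agp mvdf
Hunk 3: at line 5 remove [xwliu,wei,qmag] add [tyb,zlmf] -> 12 lines: iskgo aurk gez ntk lrotw zwuxl tyb zlmf cwc nvmav agp mvdf
Final line 8: zlmf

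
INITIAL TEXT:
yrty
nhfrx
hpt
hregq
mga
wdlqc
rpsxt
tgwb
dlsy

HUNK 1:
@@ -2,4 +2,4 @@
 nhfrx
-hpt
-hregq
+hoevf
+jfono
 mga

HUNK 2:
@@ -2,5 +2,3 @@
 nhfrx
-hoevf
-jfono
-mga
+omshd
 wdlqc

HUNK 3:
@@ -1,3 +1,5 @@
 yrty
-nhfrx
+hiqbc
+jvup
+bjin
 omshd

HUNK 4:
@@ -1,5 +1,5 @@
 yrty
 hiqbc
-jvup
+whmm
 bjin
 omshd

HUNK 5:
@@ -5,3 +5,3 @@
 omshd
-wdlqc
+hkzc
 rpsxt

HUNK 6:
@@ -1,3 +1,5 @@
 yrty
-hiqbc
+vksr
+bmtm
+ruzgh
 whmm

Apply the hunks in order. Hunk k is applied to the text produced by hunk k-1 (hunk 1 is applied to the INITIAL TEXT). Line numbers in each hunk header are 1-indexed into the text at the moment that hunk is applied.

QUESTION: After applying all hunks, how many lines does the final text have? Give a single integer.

Answer: 11

Derivation:
Hunk 1: at line 2 remove [hpt,hregq] add [hoevf,jfono] -> 9 lines: yrty nhfrx hoevf jfono mga wdlqc rpsxt tgwb dlsy
Hunk 2: at line 2 remove [hoevf,jfono,mga] add [omshd] -> 7 lines: yrty nhfrx omshd wdlqc rpsxt tgwb dlsy
Hunk 3: at line 1 remove [nhfrx] add [hiqbc,jvup,bjin] -> 9 lines: yrty hiqbc jvup bjin omshd wdlqc rpsxt tgwb dlsy
Hunk 4: at line 1 remove [jvup] add [whmm] -> 9 lines: yrty hiqbc whmm bjin omshd wdlqc rpsxt tgwb dlsy
Hunk 5: at line 5 remove [wdlqc] add [hkzc] -> 9 lines: yrty hiqbc whmm bjin omshd hkzc rpsxt tgwb dlsy
Hunk 6: at line 1 remove [hiqbc] add [vksr,bmtm,ruzgh] -> 11 lines: yrty vksr bmtm ruzgh whmm bjin omshd hkzc rpsxt tgwb dlsy
Final line count: 11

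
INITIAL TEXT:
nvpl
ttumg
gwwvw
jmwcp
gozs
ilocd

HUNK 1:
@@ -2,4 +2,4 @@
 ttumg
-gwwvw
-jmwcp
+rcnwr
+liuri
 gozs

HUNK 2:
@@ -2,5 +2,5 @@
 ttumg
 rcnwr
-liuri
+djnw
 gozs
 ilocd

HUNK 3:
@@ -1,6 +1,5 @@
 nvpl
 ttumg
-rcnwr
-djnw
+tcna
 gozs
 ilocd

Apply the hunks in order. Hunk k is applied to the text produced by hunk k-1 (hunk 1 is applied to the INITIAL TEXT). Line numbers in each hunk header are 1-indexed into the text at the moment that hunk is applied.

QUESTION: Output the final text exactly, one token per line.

Hunk 1: at line 2 remove [gwwvw,jmwcp] add [rcnwr,liuri] -> 6 lines: nvpl ttumg rcnwr liuri gozs ilocd
Hunk 2: at line 2 remove [liuri] add [djnw] -> 6 lines: nvpl ttumg rcnwr djnw gozs ilocd
Hunk 3: at line 1 remove [rcnwr,djnw] add [tcna] -> 5 lines: nvpl ttumg tcna gozs ilocd

Answer: nvpl
ttumg
tcna
gozs
ilocd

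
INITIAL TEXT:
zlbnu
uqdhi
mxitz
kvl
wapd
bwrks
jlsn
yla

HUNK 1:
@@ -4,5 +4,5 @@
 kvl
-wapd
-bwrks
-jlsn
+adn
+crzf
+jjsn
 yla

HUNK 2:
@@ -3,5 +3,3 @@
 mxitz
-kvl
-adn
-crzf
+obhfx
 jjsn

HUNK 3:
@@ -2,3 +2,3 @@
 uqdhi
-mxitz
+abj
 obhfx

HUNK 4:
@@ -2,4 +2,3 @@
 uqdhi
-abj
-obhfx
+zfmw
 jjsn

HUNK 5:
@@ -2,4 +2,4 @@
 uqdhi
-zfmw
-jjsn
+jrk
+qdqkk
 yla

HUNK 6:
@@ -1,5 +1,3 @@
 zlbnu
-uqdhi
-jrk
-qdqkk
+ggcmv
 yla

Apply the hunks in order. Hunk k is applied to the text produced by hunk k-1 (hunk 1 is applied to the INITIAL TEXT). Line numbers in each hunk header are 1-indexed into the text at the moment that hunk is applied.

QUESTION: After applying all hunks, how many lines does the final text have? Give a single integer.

Hunk 1: at line 4 remove [wapd,bwrks,jlsn] add [adn,crzf,jjsn] -> 8 lines: zlbnu uqdhi mxitz kvl adn crzf jjsn yla
Hunk 2: at line 3 remove [kvl,adn,crzf] add [obhfx] -> 6 lines: zlbnu uqdhi mxitz obhfx jjsn yla
Hunk 3: at line 2 remove [mxitz] add [abj] -> 6 lines: zlbnu uqdhi abj obhfx jjsn yla
Hunk 4: at line 2 remove [abj,obhfx] add [zfmw] -> 5 lines: zlbnu uqdhi zfmw jjsn yla
Hunk 5: at line 2 remove [zfmw,jjsn] add [jrk,qdqkk] -> 5 lines: zlbnu uqdhi jrk qdqkk yla
Hunk 6: at line 1 remove [uqdhi,jrk,qdqkk] add [ggcmv] -> 3 lines: zlbnu ggcmv yla
Final line count: 3

Answer: 3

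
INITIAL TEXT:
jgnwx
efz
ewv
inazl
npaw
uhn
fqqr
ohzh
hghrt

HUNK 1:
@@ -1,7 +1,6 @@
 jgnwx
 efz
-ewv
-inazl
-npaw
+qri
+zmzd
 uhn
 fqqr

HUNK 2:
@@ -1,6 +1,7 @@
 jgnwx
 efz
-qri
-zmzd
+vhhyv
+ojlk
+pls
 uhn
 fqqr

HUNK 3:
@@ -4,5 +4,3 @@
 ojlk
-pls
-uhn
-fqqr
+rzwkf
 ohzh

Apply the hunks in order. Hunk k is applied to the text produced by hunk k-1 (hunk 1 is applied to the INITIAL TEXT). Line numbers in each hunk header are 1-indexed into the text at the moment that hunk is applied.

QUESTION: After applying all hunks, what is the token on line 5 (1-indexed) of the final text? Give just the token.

Hunk 1: at line 1 remove [ewv,inazl,npaw] add [qri,zmzd] -> 8 lines: jgnwx efz qri zmzd uhn fqqr ohzh hghrt
Hunk 2: at line 1 remove [qri,zmzd] add [vhhyv,ojlk,pls] -> 9 lines: jgnwx efz vhhyv ojlk pls uhn fqqr ohzh hghrt
Hunk 3: at line 4 remove [pls,uhn,fqqr] add [rzwkf] -> 7 lines: jgnwx efz vhhyv ojlk rzwkf ohzh hghrt
Final line 5: rzwkf

Answer: rzwkf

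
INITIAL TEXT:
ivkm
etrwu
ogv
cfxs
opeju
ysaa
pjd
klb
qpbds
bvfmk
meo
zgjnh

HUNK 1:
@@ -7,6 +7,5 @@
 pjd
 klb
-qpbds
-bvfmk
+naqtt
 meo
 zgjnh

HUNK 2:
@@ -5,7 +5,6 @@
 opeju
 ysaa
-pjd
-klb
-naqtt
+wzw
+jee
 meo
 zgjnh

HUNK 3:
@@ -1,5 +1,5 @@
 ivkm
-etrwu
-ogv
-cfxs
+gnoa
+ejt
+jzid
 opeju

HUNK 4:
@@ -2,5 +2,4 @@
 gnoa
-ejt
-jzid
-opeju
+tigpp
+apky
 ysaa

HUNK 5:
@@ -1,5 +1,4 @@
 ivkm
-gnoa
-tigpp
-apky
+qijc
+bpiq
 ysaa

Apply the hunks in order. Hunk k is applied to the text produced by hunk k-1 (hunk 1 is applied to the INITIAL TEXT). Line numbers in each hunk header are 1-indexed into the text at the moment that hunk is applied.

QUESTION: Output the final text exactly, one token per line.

Answer: ivkm
qijc
bpiq
ysaa
wzw
jee
meo
zgjnh

Derivation:
Hunk 1: at line 7 remove [qpbds,bvfmk] add [naqtt] -> 11 lines: ivkm etrwu ogv cfxs opeju ysaa pjd klb naqtt meo zgjnh
Hunk 2: at line 5 remove [pjd,klb,naqtt] add [wzw,jee] -> 10 lines: ivkm etrwu ogv cfxs opeju ysaa wzw jee meo zgjnh
Hunk 3: at line 1 remove [etrwu,ogv,cfxs] add [gnoa,ejt,jzid] -> 10 lines: ivkm gnoa ejt jzid opeju ysaa wzw jee meo zgjnh
Hunk 4: at line 2 remove [ejt,jzid,opeju] add [tigpp,apky] -> 9 lines: ivkm gnoa tigpp apky ysaa wzw jee meo zgjnh
Hunk 5: at line 1 remove [gnoa,tigpp,apky] add [qijc,bpiq] -> 8 lines: ivkm qijc bpiq ysaa wzw jee meo zgjnh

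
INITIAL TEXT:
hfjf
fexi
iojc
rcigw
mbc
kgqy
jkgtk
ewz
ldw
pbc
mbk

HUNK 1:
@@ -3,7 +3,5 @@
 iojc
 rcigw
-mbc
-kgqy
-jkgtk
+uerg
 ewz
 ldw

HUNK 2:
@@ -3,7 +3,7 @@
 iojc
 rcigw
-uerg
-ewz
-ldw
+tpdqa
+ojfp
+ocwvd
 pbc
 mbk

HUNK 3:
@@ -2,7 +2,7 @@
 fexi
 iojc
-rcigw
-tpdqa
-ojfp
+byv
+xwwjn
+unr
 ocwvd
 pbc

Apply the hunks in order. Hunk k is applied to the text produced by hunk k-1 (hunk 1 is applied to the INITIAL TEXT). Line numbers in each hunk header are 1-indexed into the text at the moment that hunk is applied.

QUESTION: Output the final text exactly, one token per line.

Hunk 1: at line 3 remove [mbc,kgqy,jkgtk] add [uerg] -> 9 lines: hfjf fexi iojc rcigw uerg ewz ldw pbc mbk
Hunk 2: at line 3 remove [uerg,ewz,ldw] add [tpdqa,ojfp,ocwvd] -> 9 lines: hfjf fexi iojc rcigw tpdqa ojfp ocwvd pbc mbk
Hunk 3: at line 2 remove [rcigw,tpdqa,ojfp] add [byv,xwwjn,unr] -> 9 lines: hfjf fexi iojc byv xwwjn unr ocwvd pbc mbk

Answer: hfjf
fexi
iojc
byv
xwwjn
unr
ocwvd
pbc
mbk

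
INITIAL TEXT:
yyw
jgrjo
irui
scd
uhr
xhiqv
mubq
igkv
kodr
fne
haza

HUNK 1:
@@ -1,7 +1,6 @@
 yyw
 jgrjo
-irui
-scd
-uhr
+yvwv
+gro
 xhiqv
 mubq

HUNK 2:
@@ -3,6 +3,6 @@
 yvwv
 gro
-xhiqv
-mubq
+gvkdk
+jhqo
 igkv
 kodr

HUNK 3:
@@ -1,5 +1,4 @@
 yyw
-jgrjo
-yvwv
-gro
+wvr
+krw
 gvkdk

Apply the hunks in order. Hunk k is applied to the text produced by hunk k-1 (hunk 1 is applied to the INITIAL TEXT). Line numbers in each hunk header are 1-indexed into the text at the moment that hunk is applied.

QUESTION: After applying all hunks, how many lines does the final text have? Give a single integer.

Hunk 1: at line 1 remove [irui,scd,uhr] add [yvwv,gro] -> 10 lines: yyw jgrjo yvwv gro xhiqv mubq igkv kodr fne haza
Hunk 2: at line 3 remove [xhiqv,mubq] add [gvkdk,jhqo] -> 10 lines: yyw jgrjo yvwv gro gvkdk jhqo igkv kodr fne haza
Hunk 3: at line 1 remove [jgrjo,yvwv,gro] add [wvr,krw] -> 9 lines: yyw wvr krw gvkdk jhqo igkv kodr fne haza
Final line count: 9

Answer: 9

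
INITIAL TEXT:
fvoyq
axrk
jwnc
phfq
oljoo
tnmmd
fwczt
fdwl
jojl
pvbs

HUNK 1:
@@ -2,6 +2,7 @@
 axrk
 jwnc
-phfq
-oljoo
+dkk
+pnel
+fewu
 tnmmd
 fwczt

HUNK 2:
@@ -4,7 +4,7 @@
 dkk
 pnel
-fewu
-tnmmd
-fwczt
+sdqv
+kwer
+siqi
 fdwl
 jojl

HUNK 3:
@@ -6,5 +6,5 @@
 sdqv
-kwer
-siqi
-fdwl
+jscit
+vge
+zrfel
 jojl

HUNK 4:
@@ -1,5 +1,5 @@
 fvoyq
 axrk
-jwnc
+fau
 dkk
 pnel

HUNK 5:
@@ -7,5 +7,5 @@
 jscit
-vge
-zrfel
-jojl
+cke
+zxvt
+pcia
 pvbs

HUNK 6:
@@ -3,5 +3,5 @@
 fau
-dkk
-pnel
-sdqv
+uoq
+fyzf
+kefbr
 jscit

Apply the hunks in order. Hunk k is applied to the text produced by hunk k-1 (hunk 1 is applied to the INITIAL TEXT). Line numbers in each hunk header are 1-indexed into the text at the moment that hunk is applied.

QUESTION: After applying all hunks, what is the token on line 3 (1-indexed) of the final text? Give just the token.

Hunk 1: at line 2 remove [phfq,oljoo] add [dkk,pnel,fewu] -> 11 lines: fvoyq axrk jwnc dkk pnel fewu tnmmd fwczt fdwl jojl pvbs
Hunk 2: at line 4 remove [fewu,tnmmd,fwczt] add [sdqv,kwer,siqi] -> 11 lines: fvoyq axrk jwnc dkk pnel sdqv kwer siqi fdwl jojl pvbs
Hunk 3: at line 6 remove [kwer,siqi,fdwl] add [jscit,vge,zrfel] -> 11 lines: fvoyq axrk jwnc dkk pnel sdqv jscit vge zrfel jojl pvbs
Hunk 4: at line 1 remove [jwnc] add [fau] -> 11 lines: fvoyq axrk fau dkk pnel sdqv jscit vge zrfel jojl pvbs
Hunk 5: at line 7 remove [vge,zrfel,jojl] add [cke,zxvt,pcia] -> 11 lines: fvoyq axrk fau dkk pnel sdqv jscit cke zxvt pcia pvbs
Hunk 6: at line 3 remove [dkk,pnel,sdqv] add [uoq,fyzf,kefbr] -> 11 lines: fvoyq axrk fau uoq fyzf kefbr jscit cke zxvt pcia pvbs
Final line 3: fau

Answer: fau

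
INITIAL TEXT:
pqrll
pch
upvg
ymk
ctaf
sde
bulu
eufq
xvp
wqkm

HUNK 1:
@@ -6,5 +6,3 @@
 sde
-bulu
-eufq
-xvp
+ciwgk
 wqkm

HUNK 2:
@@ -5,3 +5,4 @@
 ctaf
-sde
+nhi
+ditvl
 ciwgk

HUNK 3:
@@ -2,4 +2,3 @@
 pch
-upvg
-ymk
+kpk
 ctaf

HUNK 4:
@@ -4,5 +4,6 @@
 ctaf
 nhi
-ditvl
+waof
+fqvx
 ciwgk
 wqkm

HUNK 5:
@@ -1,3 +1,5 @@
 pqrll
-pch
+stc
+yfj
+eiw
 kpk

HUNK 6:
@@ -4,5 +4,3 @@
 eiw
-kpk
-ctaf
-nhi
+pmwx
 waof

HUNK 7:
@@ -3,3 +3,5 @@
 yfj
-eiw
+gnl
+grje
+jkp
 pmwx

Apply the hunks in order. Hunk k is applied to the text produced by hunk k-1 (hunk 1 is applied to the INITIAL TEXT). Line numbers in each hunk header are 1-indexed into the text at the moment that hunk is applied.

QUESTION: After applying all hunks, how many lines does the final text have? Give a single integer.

Answer: 11

Derivation:
Hunk 1: at line 6 remove [bulu,eufq,xvp] add [ciwgk] -> 8 lines: pqrll pch upvg ymk ctaf sde ciwgk wqkm
Hunk 2: at line 5 remove [sde] add [nhi,ditvl] -> 9 lines: pqrll pch upvg ymk ctaf nhi ditvl ciwgk wqkm
Hunk 3: at line 2 remove [upvg,ymk] add [kpk] -> 8 lines: pqrll pch kpk ctaf nhi ditvl ciwgk wqkm
Hunk 4: at line 4 remove [ditvl] add [waof,fqvx] -> 9 lines: pqrll pch kpk ctaf nhi waof fqvx ciwgk wqkm
Hunk 5: at line 1 remove [pch] add [stc,yfj,eiw] -> 11 lines: pqrll stc yfj eiw kpk ctaf nhi waof fqvx ciwgk wqkm
Hunk 6: at line 4 remove [kpk,ctaf,nhi] add [pmwx] -> 9 lines: pqrll stc yfj eiw pmwx waof fqvx ciwgk wqkm
Hunk 7: at line 3 remove [eiw] add [gnl,grje,jkp] -> 11 lines: pqrll stc yfj gnl grje jkp pmwx waof fqvx ciwgk wqkm
Final line count: 11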